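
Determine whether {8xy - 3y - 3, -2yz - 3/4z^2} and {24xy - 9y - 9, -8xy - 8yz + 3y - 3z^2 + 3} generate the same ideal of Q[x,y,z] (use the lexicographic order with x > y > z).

Yes, the ideals are equal.

Equality of ideals is decidable: compute both reduced Gröbner bases (unique for the ordering) and check whether they agree.
Buchberger on the first generating set:
f_1 = 8xy - 3y - 3, LT = xy.
f_2 = -2yz - 3/4z^2, LT = yz.

S(f_1,f_2): lcm = xyz. S = -3/8xz^2 - 3/8yz - 3/8z.
  leading term xz^2: no divisor's leading term divides it; move -3/8xz^2 to the remainder.
  leading term yz: subtract (3/16)·f_2 from -3/8yz - 3/8z → 9/64z^2 - 3/8z
  leading term z^2: no divisor's leading term divides it; move 9/64z^2 to the remainder.
  leading term z: no divisor's leading term divides it; move -3/8z to the remainder.
  remainder -3/8xz^2 + 9/64z^2 - 3/8z ≠ 0; add g_3 = -3/8xz^2 + 9/64z^2 - 3/8z to the basis.

The other S-polynomials (S(f_1,g_3), S(f_2,g_3)) all reduce to 0 modulo the current basis, so we have a Gröbner basis.
Inter-reduce: drop elements whose leading term is divisible by another's, tail-reduce, and make monic.
Reduced Gröbner basis: {xy - 3/8y - 3/8, xz^2 - 3/8z^2 + z, yz + 3/8z^2}.

Buchberger on the second generating set:
h_1 = 24xy - 9y - 9, LT = xy.
h_2 = -8xy - 8yz + 3y - 3z^2 + 3, LT = xy.

S(h_1,h_2): lcm = xy. S = -yz - 3/8z^2.
  leading term yz: no divisor's leading term divides it; move -yz to the remainder.
  leading term z^2: no divisor's leading term divides it; move -3/8z^2 to the remainder.
  remainder -yz - 3/8z^2 ≠ 0; add k_3 = -yz - 3/8z^2 to the basis.

S(h_1,k_3): lcm = xyz. S = -3/8xz^2 - 3/8yz - 3/8z.
  leading term xz^2: no divisor's leading term divides it; move -3/8xz^2 to the remainder.
  leading term yz: subtract (3/8)·k_3 from -3/8yz - 3/8z → 9/64z^2 - 3/8z
  leading term z^2: no divisor's leading term divides it; move 9/64z^2 to the remainder.
  leading term z: no divisor's leading term divides it; move -3/8z to the remainder.
  remainder -3/8xz^2 + 9/64z^2 - 3/8z ≠ 0; add k_4 = -3/8xz^2 + 9/64z^2 - 3/8z to the basis.

The other S-polynomials (S(h_2,k_3), S(h_1,k_4), S(h_2,k_4), S(k_3,k_4)) all reduce to 0 modulo the current basis, so we have a Gröbner basis.
Inter-reduce: drop elements whose leading term is divisible by another's, tail-reduce, and make monic.
Reduced Gröbner basis: {xy - 3/8y - 3/8, xz^2 - 3/8z^2 + z, yz + 3/8z^2}.

Same reduced basis, so the two generating sets span the same ideal.
The choice of monomial ordering does not affect the verdict — as long as both bases are computed under the same ordering, their equality decides ideal equality.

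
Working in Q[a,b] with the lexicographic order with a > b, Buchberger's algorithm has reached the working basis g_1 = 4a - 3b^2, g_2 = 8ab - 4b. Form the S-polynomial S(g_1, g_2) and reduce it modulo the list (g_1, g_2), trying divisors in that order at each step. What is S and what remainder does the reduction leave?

lcm(LM(g_1), LM(g_2)) = ab.
S = (lcm/LT(g_1))·g_1 − (lcm/LT(g_2))·g_2 = -3/4b^3 + 1/2b.
Reduce S modulo (g_1, g_2) in that order:
  leading term b^3: no divisor's leading term divides it; move -3/4b^3 to the remainder.
  leading term b: no divisor's leading term divides it; move 1/2b to the remainder.
The remainder -3/4b^3 + 1/2b is nonzero, so it would be added as the next basis element.

S(g_1, g_2) = -3/4b^3 + 1/2b; remainder on division = -3/4b^3 + 1/2b.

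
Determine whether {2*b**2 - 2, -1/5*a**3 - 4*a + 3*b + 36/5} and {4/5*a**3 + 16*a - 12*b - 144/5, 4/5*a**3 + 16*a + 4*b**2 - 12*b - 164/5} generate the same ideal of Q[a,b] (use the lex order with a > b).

Yes, the ideals are equal.

Since reduced Gröbner bases are canonical representatives of ideals under a given ordering, it suffices to compute and compare them.
Buchberger on the first generating set:
f_1 = 2*b**2 - 2, LT = b**2.
f_2 = -1/5*a**3 - 4*a + 3*b + 36/5, LT = a**3.

The S-polynomials (S(f_1,f_2)) all reduce to 0 modulo the current basis, so we have a Gröbner basis.
Inter-reduce: drop elements whose leading term is divisible by another's, tail-reduce, and make monic.
Reduced Gröbner basis: {a**3 + 20*a - 15*b - 36, b**2 - 1}.

Buchberger on the second generating set:
h_1 = 4/5*a**3 + 16*a - 12*b - 144/5, LT = a**3.
h_2 = 4/5*a**3 + 16*a + 4*b**2 - 12*b - 164/5, LT = a**3.

S(h_1,h_2): lcm = a**3. S = -5*b**2 + 5.
  reduce S modulo (h_1, h_2):
  remainder -5*b**2 + 5 ≠ 0; add k_3 = -5*b**2 + 5 to the basis.

The other S-polynomials (S(h_1,k_3), S(h_2,k_3)) all reduce to 0 modulo the current basis, so we have a Gröbner basis.
Inter-reduce: drop elements whose leading term is divisible by another's, tail-reduce, and make monic.
Reduced Gröbner basis: {a**3 + 20*a - 15*b - 36, b**2 - 1}.

Same reduced basis, so the two generating sets span the same ideal.
The same test decides containment: I ⊆ J iff every generator of I reduces to 0 modulo a Gröbner basis of J.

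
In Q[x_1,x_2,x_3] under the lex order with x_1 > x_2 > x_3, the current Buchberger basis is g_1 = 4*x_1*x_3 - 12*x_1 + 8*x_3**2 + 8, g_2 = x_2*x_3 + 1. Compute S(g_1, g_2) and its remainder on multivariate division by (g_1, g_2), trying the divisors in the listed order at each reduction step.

S(g_1, g_2) = -3*x_1*x_2 - x_1 + 2*x_2*x_3**2 + 2*x_2; remainder on division = -3*x_1*x_2 - x_1 + 2*x_2 - 2*x_3.

lcm(LM(g_1), LM(g_2)) = x_1*x_2*x_3.
S = (lcm/LT(g_1))·g_1 − (lcm/LT(g_2))·g_2 = -3*x_1*x_2 - x_1 + 2*x_2*x_3**2 + 2*x_2.
Reduce S modulo (g_1, g_2) in that order:
  leading term x_1*x_2: no divisor's leading term divides it; move -3*x_1*x_2 to the remainder.
  leading term x_1: no divisor's leading term divides it; move -x_1 to the remainder.
  leading term x_2*x_3**2: subtract (2*x_3)·g_2 from 2*x_2*x_3**2 + 2*x_2 → 2*x_2 - 2*x_3
  leading term x_2: no divisor's leading term divides it; move 2*x_2 to the remainder.
  leading term x_3: no divisor's leading term divides it; move -2*x_3 to the remainder.
The remainder -3*x_1*x_2 - x_1 + 2*x_2 - 2*x_3 is nonzero, so it would be added as the next basis element.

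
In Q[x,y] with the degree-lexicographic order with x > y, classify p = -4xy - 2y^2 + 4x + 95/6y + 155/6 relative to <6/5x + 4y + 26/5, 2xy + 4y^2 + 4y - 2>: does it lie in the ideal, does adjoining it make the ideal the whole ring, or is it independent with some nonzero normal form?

First compute the reduced Gröbner basis of I by Buchberger's algorithm.
f_1 = 6/5x + 4y + 26/5, LT = x.
f_2 = 2xy + 4y^2 + 4y - 2, LT = xy.

S(f_1,f_2): lcm = xy. S = 4/3y^2 + 7/3y + 1.
  leading term y^2: no divisor's leading term divides it; move 4/3y^2 to the remainder.
  leading term y: no divisor's leading term divides it; move 7/3y to the remainder.
  leading term 1: no divisor's leading term divides it; move 1 to the remainder.
  remainder 4/3y^2 + 7/3y + 1 ≠ 0; add h_3 = 4/3y^2 + 7/3y + 1 to the basis.

S(f_1,h_3): leading monomials are coprime, so the S-polynomial reduces to 0 (Buchberger's first criterion).
S(f_2,h_3): lcm = xy^2. S = 2y^3 - 7/4xy + 2y^2 - 3/4x - y.
  leading term y^3: subtract (3/2y)·h_3 from 2y^3 - 7/4xy + 2y^2 - 3/4x - y → -7/4xy - 3/2y^2 - 3/4x - 5/2y
  leading term xy: subtract (-35/24y)·f_1 from -7/4xy - 3/2y^2 - 3/4x - 5/2y → 13/3y^2 - 3/4x + 61/12y
  leading term y^2: subtract (13/4)·h_3 from 13/3y^2 - 3/4x + 61/12y → -3/4x - 5/2y - 13/4
  leading term x: subtract (-5/8)·f_1 from -3/4x - 5/2y - 13/4 → 0
  remainder 0.

Every S-polynomial of the final basis reduces to 0, so we have a Gröbner basis.
Inter-reduce: drop elements whose leading term is divisible by another's, tail-reduce, and make monic.
Reduced Gröbner basis: {y^2 + 7/4y + 3/4, x + 10/3y + 13/3}.
Label its elements g_1 = y^2 + 7/4y + 3/4, g_2 = x + 10/3y + 13/3.

Reduce p = -4xy - 2y^2 + 4x + 95/6y + 155/6 modulo G:
  leading term xy: subtract (-4y)·g_2 from -4xy - 2y^2 + 4x + 95/6y + 155/6 → 34/3y^2 + 4x + 199/6y + 155/6
  leading term y^2: subtract (34/3)·g_1 from 34/3y^2 + 4x + 199/6y + 155/6 → 4x + 40/3y + 52/3
  leading term x: subtract (4)·g_2 from 4x + 40/3y + 52/3 → 0
  normal form = 0.
Since the normal form is 0, p ∈ I.

-4xy - 2y^2 + 4x + 95/6y + 155/6 lies in I (it reduces to 0).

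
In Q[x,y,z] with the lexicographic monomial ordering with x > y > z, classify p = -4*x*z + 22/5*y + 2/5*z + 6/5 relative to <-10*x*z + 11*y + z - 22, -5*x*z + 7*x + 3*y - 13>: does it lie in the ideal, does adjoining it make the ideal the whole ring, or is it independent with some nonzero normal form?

First compute the reduced Gröbner basis of I by Buchberger's algorithm.
f_1 = -10*x*z + 11*y + z - 22, LT = x*z.
f_2 = -5*x*z + 7*x + 3*y - 13, LT = x*z.

S(f_1,f_2): lcm = x*z. S = 7/5*x - 1/2*y - 1/10*z - 2/5.
  reduce S modulo (f_1, f_2):
  remainder 7/5*x - 1/2*y - 1/10*z - 2/5 ≠ 0; add h_3 = 7/5*x - 1/2*y - 1/10*z - 2/5 to the basis.

S(f_1,h_3): lcm = x*z. S = 5/14*y*z - 11/10*y + 1/14*z**2 + 13/70*z + 11/5.
  reduce S modulo (f_1, f_2, h_3):
  remainder 5/14*y*z - 11/10*y + 1/14*z**2 + 13/70*z + 11/5 ≠ 0; add h_4 = 5/14*y*z - 11/10*y + 1/14*z**2 + 13/70*z + 11/5 to the basis.

The other S-polynomials (S(f_2,h_3), S(f_1,h_4), S(f_2,h_4), S(h_3,h_4)) all reduce to 0 modulo the current basis, so we have a Gröbner basis.
Inter-reduce: drop elements whose leading term is divisible by another's, tail-reduce, and make monic.
Reduced Gröbner basis: {x - 5/14*y - 1/14*z - 2/7, y*z - 77/25*y + 1/5*z**2 + 13/25*z + 154/25}.
Label its elements g_1 = x - 5/14*y - 1/14*z - 2/7, g_2 = y*z - 77/25*y + 1/5*z**2 + 13/25*z + 154/25.

Reduce p = -4*x*z + 22/5*y + 2/5*z + 6/5 modulo G:
  leading term x*z: subtract (-4*z)·g_1 from -4*x*z + 22/5*y + 2/5*z + 6/5 → -10/7*y*z + 22/5*y - 2/7*z**2 - 26/35*z + 6/5
  leading term y*z: subtract (-10/7)·g_2 from -10/7*y*z + 22/5*y - 2/7*z**2 - 26/35*z + 6/5 → 10
  leading term 1: no divisor's leading term divides it; move 10 to the remainder.
  normal form = 10.
The normal form is nonzero, so p ∉ I. Since p minus its normal form lies in I, I + (p) = I + (r) where r = 10; decide whether this ideal is the whole ring.
Here r = 10 is a nonzero constant, hence a unit: 1 ∈ I + (p), the Gröbner basis of I + (p) is {1}, and the enlarged system has no common solution — adjoining p is inconsistent.

Ideal membership is decidable via reduction modulo a Gröbner basis.

Adjoining -4*x*z + 22/5*y + 2/5*z + 6/5 makes the ideal the whole ring: the system is inconsistent.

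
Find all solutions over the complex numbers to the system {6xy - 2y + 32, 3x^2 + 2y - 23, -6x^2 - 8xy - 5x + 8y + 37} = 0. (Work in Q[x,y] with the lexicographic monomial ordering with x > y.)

Compute a lex Gröbner basis by Buchberger's algorithm.
f_1 = 6xy - 2y + 32, LT = xy.
f_2 = 3x^2 + 2y - 23, LT = x^2.
f_3 = -6x^2 - 8xy - 5x + 8y + 37, LT = x^2.

S(f_1,f_2): lcm = x^2y. S = -1/3xy + 16/3x - 2/3y^2 + 23/3y.
  leading term xy: subtract (-1/18)·f_1 from -1/3xy + 16/3x - 2/3y^2 + 23/3y → 16/3x - 2/3y^2 + 68/9y + 16/9
  leading term x: no divisor's leading term divides it; move 16/3x to the remainder.
  leading term y^2: no divisor's leading term divides it; move -2/3y^2 to the remainder.
  leading term y: no divisor's leading term divides it; move 68/9y to the remainder.
  leading term 1: no divisor's leading term divides it; move 16/9 to the remainder.
  remainder 16/3x - 2/3y^2 + 68/9y + 16/9 ≠ 0; add h_4 = 16/3x - 2/3y^2 + 68/9y + 16/9 to the basis.

S(f_1,f_3): lcm = x^2y. S = -4/3xy^2 - 7/6xy + 16/3x + 4/3y^2 + 37/6y.
  leading term xy^2: subtract (-2/9y)·f_1 from -4/3xy^2 - 7/6xy + 16/3x + 4/3y^2 + 37/6y → -7/6xy + 16/3x + 8/9y^2 + 239/18y
  leading term xy: subtract (-7/36)·f_1 from -7/6xy + 16/3x + 8/9y^2 + 239/18y → 16/3x + 8/9y^2 + 116/9y + 56/9
  leading term x: subtract (1)·h_4 from 16/3x + 8/9y^2 + 116/9y + 56/9 → 14/9y^2 + 16/3y + 40/9
  leading term y^2: no divisor's leading term divides it; move 14/9y^2 to the remainder.
  leading term y: no divisor's leading term divides it; move 16/3y to the remainder.
  leading term 1: no divisor's leading term divides it; move 40/9 to the remainder.
  remainder 14/9y^2 + 16/3y + 40/9 ≠ 0; add h_5 = 14/9y^2 + 16/3y + 40/9 to the basis.

S(f_2,f_3): lcm = x^2. S = -4/3xy - 5/6x + 2y - 3/2.
  leading term xy: subtract (-2/9)·f_1 from -4/3xy - 5/6x + 2y - 3/2 → -5/6x + 14/9y + 101/18
  leading term x: subtract (-5/32)·h_4 from -5/6x + 14/9y + 101/18 → -5/48y^2 + 197/72y + 53/9
  leading term y^2: subtract (-15/224)·h_5 from -5/48y^2 + 197/72y + 53/9 → 1559/504y + 1559/252
  leading term y: no divisor's leading term divides it; move 1559/504y to the remainder.
  leading term 1: no divisor's leading term divides it; move 1559/252 to the remainder.
  remainder 1559/504y + 1559/252 ≠ 0; add h_6 = 1559/504y + 1559/252 to the basis.

The other S-polynomials (S(f_1,h_4), S(f_2,h_4), S(f_3,h_4), S(f_1,h_5), S(f_2,h_5), S(f_3,h_5), S(h_4,h_5), S(f_1,h_6), S(f_2,h_6), S(f_3,h_6), S(h_4,h_6), S(h_5,h_6)) all reduce to 0 modulo the current basis, so we have a Gröbner basis.
Inter-reduce: drop elements whose leading term is divisible by another's, tail-reduce, and make monic.
Reduced Gröbner basis: {x - 3, y + 2}.

A lex Gröbner basis eliminates variables successively. Here y + 2 depends only on y, with roots {-2}; lifting each root through the earlier basis elements recovers the full solutions.
  y = -2: the earlier basis element becomes x - 3 = 0, giving x = 3 — point (3, -2).
Each listed point satisfies every original equation (direct substitution).

{(3, -2)}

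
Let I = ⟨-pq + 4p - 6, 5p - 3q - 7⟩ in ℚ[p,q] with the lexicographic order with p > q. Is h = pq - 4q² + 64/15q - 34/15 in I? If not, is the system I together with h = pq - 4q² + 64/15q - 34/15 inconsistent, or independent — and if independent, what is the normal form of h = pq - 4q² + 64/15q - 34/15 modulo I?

First compute the reduced Gröbner basis of I by Buchberger's algorithm.
f_1 = -pq + 4p - 6, LT = pq.
f_2 = 5p - 3q - 7, LT = p.

S(f_1,f_2): lcm = pq. S = -4p + ⅗q² + 7/5q + 6.
  reduce S modulo (f_1, f_2):
  remainder ⅗q² - q + ⅖ ≠ 0; add k_3 = ⅗q² - q + ⅖ to the basis.

The other S-polynomials (S(f_1,k_3), S(f_2,k_3)) all reduce to 0 modulo the current basis, so we have a Gröbner basis.
Inter-reduce: drop elements whose leading term is divisible by another's, tail-reduce, and make monic.
Reduced Gröbner basis: {p - ⅗q - 7/5, q² - 5/3q + ⅔}.
Label its elements g_1 = p - ⅗q - 7/5, g_2 = q² - 5/3q + ⅔.

Reduce h = pq - 4q² + 64/15q - 34/15 modulo G:
  leading term pq: subtract (q)·g_1 from pq - 4q² + 64/15q - 34/15 → -17/5q² + 17/3q - 34/15
  leading term q²: subtract (-17/5)·g_2 from -17/5q² + 17/3q - 34/15 → 0
  normal form = 0.
Since the normal form is 0, h ∈ I.

pq - 4q² + 64/15q - 34/15 lies in I (it reduces to 0).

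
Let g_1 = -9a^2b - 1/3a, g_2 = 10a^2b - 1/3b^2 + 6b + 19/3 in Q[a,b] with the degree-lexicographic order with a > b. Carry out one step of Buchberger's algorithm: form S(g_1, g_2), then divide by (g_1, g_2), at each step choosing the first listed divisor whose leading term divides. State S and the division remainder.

lcm(LM(g_1), LM(g_2)) = a^2b.
S = (lcm/LT(g_1))·g_1 − (lcm/LT(g_2))·g_2 = 1/30b^2 + 1/27a - 3/5b - 19/30.
Reduce S modulo (g_1, g_2) in that order:
  leading term b^2: no divisor's leading term divides it; move 1/30b^2 to the remainder.
  leading term a: no divisor's leading term divides it; move 1/27a to the remainder.
  leading term b: no divisor's leading term divides it; move -3/5b to the remainder.
  leading term 1: no divisor's leading term divides it; move -19/30 to the remainder.
The remainder 1/30b^2 + 1/27a - 3/5b - 19/30 is nonzero, so it would be added as the next basis element.

S(g_1, g_2) = 1/30b^2 + 1/27a - 3/5b - 19/30; remainder on division = 1/30b^2 + 1/27a - 3/5b - 19/30.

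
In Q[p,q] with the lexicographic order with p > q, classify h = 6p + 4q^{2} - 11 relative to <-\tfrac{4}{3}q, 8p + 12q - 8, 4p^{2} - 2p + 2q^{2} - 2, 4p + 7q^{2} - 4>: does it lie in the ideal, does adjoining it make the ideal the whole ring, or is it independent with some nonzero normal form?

Adjoining 6p + 4q^{2} - 11 makes the ideal the whole ring: the system is inconsistent.

First compute the reduced Gröbner basis of I by Buchberger's algorithm.
f_1 = -\tfrac{4}{3}q, LT = q.
f_2 = 8p + 12q - 8, LT = p.
f_3 = 4p^{2} - 2p + 2q^{2} - 2, LT = p^{2}.
f_4 = 4p + 7q^{2} - 4, LT = p.

The S-polynomials (S(f_1,f_2), S(f_1,f_3), S(f_1,f_4), S(f_2,f_3), S(f_2,f_4), S(f_3,f_4)) all reduce to 0 modulo the current basis, so we have a Gröbner basis.
Inter-reduce: drop elements whose leading term is divisible by another's, tail-reduce, and make monic.
Reduced Gröbner basis: {p - 1, q}.
Label its elements g_1 = p - 1, g_2 = q.

Reduce h = 6p + 4q^{2} - 11 modulo G:
  leading term p: subtract (6)·g_1 from 6p + 4q^{2} - 11 → 4q^{2} - 5
  leading term q^{2}: subtract (4q)·g_2 from 4q^{2} - 5 → -5
  leading term 1: no divisor's leading term divides it; move -5 to the remainder.
  normal form = -5.
The normal form is nonzero, so h ∉ I. Since h minus its normal form lies in I, I + (h) = I + (r) where r = -5; decide whether this ideal is the whole ring.
Here r = -5 is a nonzero constant, hence a unit: 1 ∈ I + (h), the Gröbner basis of I + (h) is {1}, and the enlarged system has no common solution — adjoining h is inconsistent.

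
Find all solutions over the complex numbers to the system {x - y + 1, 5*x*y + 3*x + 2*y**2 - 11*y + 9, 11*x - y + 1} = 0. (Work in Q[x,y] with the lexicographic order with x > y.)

Compute a lex Gröbner basis by Buchberger's algorithm.
f_1 = x - y + 1, LT = x.
f_2 = 5*x*y + 3*x + 2*y**2 - 11*y + 9, LT = x*y.
f_3 = 11*x - y + 1, LT = x.

S(f_1,f_2): lcm = x*y. S = -3/5*x - 7/5*y**2 + 16/5*y - 9/5.
  leading term x: subtract (-3/5)·f_1 from -3/5*x - 7/5*y**2 + 16/5*y - 9/5 → -7/5*y**2 + 13/5*y - 6/5
  leading term y**2: no divisor's leading term divides it; move -7/5*y**2 to the remainder.
  leading term y: no divisor's leading term divides it; move 13/5*y to the remainder.
  leading term 1: no divisor's leading term divides it; move -6/5 to the remainder.
  remainder -7/5*y**2 + 13/5*y - 6/5 ≠ 0; add h_4 = -7/5*y**2 + 13/5*y - 6/5 to the basis.

S(f_1,f_3): lcm = x. S = -10/11*y + 10/11.
  leading term y: no divisor's leading term divides it; move -10/11*y to the remainder.
  leading term 1: no divisor's leading term divides it; move 10/11 to the remainder.
  remainder -10/11*y + 10/11 ≠ 0; add h_5 = -10/11*y + 10/11 to the basis.

The other S-polynomials (S(f_2,f_3), S(f_1,h_4), S(f_2,h_4), S(f_3,h_4), S(f_1,h_5), S(f_2,h_5), S(f_3,h_5), S(h_4,h_5)) all reduce to 0 modulo the current basis, so we have a Gröbner basis.
Inter-reduce: drop elements whose leading term is divisible by another's, tail-reduce, and make monic.
Reduced Gröbner basis: {x, y - 1}.

A lex Gröbner basis eliminates variables successively. Here y - 1 depends only on y, with roots {1}; lifting each root through the earlier basis elements recovers the full solutions.
  y = 1: the earlier basis element becomes x = 0, giving x = 0 — point (0, 1).
Check: every point annihilates each of the original generators.

{(0, 1)}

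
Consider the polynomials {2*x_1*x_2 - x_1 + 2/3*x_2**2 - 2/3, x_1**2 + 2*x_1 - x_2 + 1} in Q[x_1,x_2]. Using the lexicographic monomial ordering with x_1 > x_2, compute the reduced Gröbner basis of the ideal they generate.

G = {x_1 + 4/9*x_2**3 - 58/9*x_2**2 + 50/9*x_2 + 4/9, x_2**4 - 15*x_2**3 + 19*x_2**2 - 21/4*x_2 + 1/4}

This is the nonlinear analogue of row-reducing a linear system.

f_1 = 2*x_1*x_2 - x_1 + 2/3*x_2**2 - 2/3, LT = x_1*x_2.
f_2 = x_1**2 + 2*x_1 - x_2 + 1, LT = x_1**2.

S(f_1,f_2): lcm = x_1**2*x_2. S = -1/2*x_1**2 + 1/3*x_1*x_2**2 - 2*x_1*x_2 - 1/3*x_1 + x_2**2 - x_2.
  leading term x_1**2: subtract (-1/2)·f_2 from -1/2*x_1**2 + 1/3*x_1*x_2**2 - 2*x_1*x_2 - 1/3*x_1 + x_2**2 - x_2 → 1/3*x_1*x_2**2 - 2*x_1*x_2 + 2/3*x_1 + x_2**2 - 3/2*x_2 + 1/2
  leading term x_1*x_2**2: subtract (1/6*x_2)·f_1 from 1/3*x_1*x_2**2 - 2*x_1*x_2 + 2/3*x_1 + x_2**2 - 3/2*x_2 + 1/2 → -11/6*x_1*x_2 + 2/3*x_1 - 1/9*x_2**3 + x_2**2 - 25/18*x_2 + 1/2
  leading term x_1*x_2: subtract (-11/12)·f_1 from -11/6*x_1*x_2 + 2/3*x_1 - 1/9*x_2**3 + x_2**2 - 25/18*x_2 + 1/2 → -1/4*x_1 - 1/9*x_2**3 + 29/18*x_2**2 - 25/18*x_2 - 1/9
  leading term x_1: no divisor's leading term divides it; move -1/4*x_1 to the remainder.
  leading term x_2**3: no divisor's leading term divides it; move -1/9*x_2**3 to the remainder.
  leading term x_2**2: no divisor's leading term divides it; move 29/18*x_2**2 to the remainder.
  leading term x_2: no divisor's leading term divides it; move -25/18*x_2 to the remainder.
  leading term 1: no divisor's leading term divides it; move -1/9 to the remainder.
  remainder -1/4*x_1 - 1/9*x_2**3 + 29/18*x_2**2 - 25/18*x_2 - 1/9 ≠ 0; add g_3 = -1/4*x_1 - 1/9*x_2**3 + 29/18*x_2**2 - 25/18*x_2 - 1/9 to the basis.

S(f_1,g_3): lcm = x_1*x_2. S = -1/2*x_1 - 4/9*x_2**4 + 58/9*x_2**3 - 47/9*x_2**2 - 4/9*x_2 - 1/3.
  leading term x_1: subtract (2)·g_3 from -1/2*x_1 - 4/9*x_2**4 + 58/9*x_2**3 - 47/9*x_2**2 - 4/9*x_2 - 1/3 → -4/9*x_2**4 + 20/3*x_2**3 - 76/9*x_2**2 + 7/3*x_2 - 1/9
  leading term x_2**4: no divisor's leading term divides it; move -4/9*x_2**4 to the remainder.
  leading term x_2**3: no divisor's leading term divides it; move 20/3*x_2**3 to the remainder.
  leading term x_2**2: no divisor's leading term divides it; move -76/9*x_2**2 to the remainder.
  leading term x_2: no divisor's leading term divides it; move 7/3*x_2 to the remainder.
  leading term 1: no divisor's leading term divides it; move -1/9 to the remainder.
  remainder -4/9*x_2**4 + 20/3*x_2**3 - 76/9*x_2**2 + 7/3*x_2 - 1/9 ≠ 0; add g_4 = -4/9*x_2**4 + 20/3*x_2**3 - 76/9*x_2**2 + 7/3*x_2 - 1/9 to the basis.

The other S-polynomials (S(f_2,g_3), S(f_1,g_4), S(f_2,g_4), S(g_3,g_4)) all reduce to 0 modulo the current basis, so we have a Gröbner basis.
Inter-reduce: drop elements whose leading term is divisible by another's, tail-reduce, and make monic.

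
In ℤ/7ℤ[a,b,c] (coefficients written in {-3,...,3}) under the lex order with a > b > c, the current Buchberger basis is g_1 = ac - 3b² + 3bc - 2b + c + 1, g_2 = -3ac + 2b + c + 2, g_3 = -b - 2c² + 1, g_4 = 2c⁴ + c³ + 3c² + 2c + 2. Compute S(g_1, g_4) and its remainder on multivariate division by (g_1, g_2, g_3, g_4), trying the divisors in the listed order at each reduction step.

S(g_1, g_4) = 3ac³ + 2ac² - ac - a - 3b²c³ + 3bc⁴ - 2bc³ + c⁴ + c³; remainder on division = -a + c³ - 3c² - c - 1.

lcm(LM(g_1), LM(g_4)) = ac⁴.
S = (lcm/LT(g_1))·g_1 − (lcm/LT(g_4))·g_4 = 3ac³ + 2ac² - ac - a - 3b²c³ + 3bc⁴ - 2bc³ + c⁴ + c³.
Reduce S modulo (g_1, g_2, g_3, g_4) in that order:
  leading term ac³: subtract (3c²)·g_1 from 3ac³ + 2ac² - ac - a - 3b²c³ + 3bc⁴ - 2bc³ + c⁴ + c³ → 2ac² - ac - a - 3b²c³ + 2b²c² + 3bc⁴ + 3bc³ - bc² + c⁴ - 2c³ - 3c²
  leading term ac²: subtract (2c)·g_1 from 2ac² - ac - a - 3b²c³ + 2b²c² + 3bc⁴ + 3bc³ - bc² + c⁴ - 2c³ - 3c² → -ac - a - 3b²c³ + 2b²c² - b²c + 3bc⁴ + 3bc³ - 3bc + c⁴ - 2c³ + 2c² - 2c
  leading term ac: subtract (-1)·g_1 from -ac - a - 3b²c³ + 2b²c² - b²c + 3bc⁴ + 3bc³ - 3bc + c⁴ - 2c³ + 2c² - 2c → -a - 3b²c³ + 2b²c² - b²c - 3b² + 3bc⁴ + 3bc³ - 2b + c⁴ - 2c³ + 2c² - c + 1
  leading term a: no divisor's leading term divides it; move -a to the remainder.
  leading term b²c³: subtract (3bc³)·g_3 from -3b²c³ + 2b²c² - b²c - 3b² + 3bc⁴ + 3bc³ - 2b + c⁴ - 2c³ + 2c² - c + 1 → 2b²c² - b²c - 3b² - bc⁵ + 3bc⁴ - 2b + c⁴ - 2c³ + 2c² - c + 1
  leading term b²c²: subtract (-2bc²)·g_3 from 2b²c² - b²c - 3b² - bc⁵ + 3bc⁴ - 2b + c⁴ - 2c³ + 2c² - c + 1 → -b²c - 3b² - bc⁵ - bc⁴ + 2bc² - 2b + c⁴ - 2c³ + 2c² - c + 1
  leading term b²c: subtract (bc)·g_3 from -b²c - 3b² - bc⁵ - bc⁴ + 2bc² - 2b + c⁴ - 2c³ + 2c² - c + 1 → -3b² - bc⁵ - bc⁴ + 2bc³ + 2bc² - bc - 2b + c⁴ - 2c³ + 2c² - c + 1
  leading term b²: subtract (3b)·g_3 from -3b² - bc⁵ - bc⁴ + 2bc³ + 2bc² - bc - 2b + c⁴ - 2c³ + 2c² - c + 1 → -bc⁵ - bc⁴ + 2bc³ + bc² - bc + 2b + c⁴ - 2c³ + 2c² - c + 1
  leading term bc⁵: subtract (c⁵)·g_3 from -bc⁵ - bc⁴ + 2bc³ + bc² - bc + 2b + c⁴ - 2c³ + 2c² - c + 1 → -bc⁴ + 2bc³ + bc² - bc + 2b + 2c⁷ - c⁵ + c⁴ - 2c³ + 2c² - c + 1
  leading term bc⁴: subtract (c⁴)·g_3 from -bc⁴ + 2bc³ + bc² - bc + 2b + 2c⁷ - c⁵ + c⁴ - 2c³ + 2c² - c + 1 → 2bc³ + bc² - bc + 2b + 2c⁷ + 2c⁶ - c⁵ - 2c³ + 2c² - c + 1
  leading term bc³: subtract (-2c³)·g_3 from 2bc³ + bc² - bc + 2b + 2c⁷ + 2c⁶ - c⁵ - 2c³ + 2c² - c + 1 → bc² - bc + 2b + 2c⁷ + 2c⁶ + 2c⁵ + 2c² - c + 1
  leading term bc²: subtract (-c²)·g_3 from bc² - bc + 2b + 2c⁷ + 2c⁶ + 2c⁵ + 2c² - c + 1 → -bc + 2b + 2c⁷ + 2c⁶ + 2c⁵ - 2c⁴ + 3c² - c + 1
  leading term bc: subtract (c)·g_3 from -bc + 2b + 2c⁷ + 2c⁶ + 2c⁵ - 2c⁴ + 3c² - c + 1 → 2b + 2c⁷ + 2c⁶ + 2c⁵ - 2c⁴ + 2c³ + 3c² - 2c + 1
  leading term b: subtract (-2)·g_3 from 2b + 2c⁷ + 2c⁶ + 2c⁵ - 2c⁴ + 2c³ + 3c² - 2c + 1 → 2c⁷ + 2c⁶ + 2c⁵ - 2c⁴ + 2c³ - c² - 2c + 3
  leading term c⁷: subtract (c³)·g_4 from 2c⁷ + 2c⁶ + 2c⁵ - 2c⁴ + 2c³ - c² - 2c + 3 → c⁶ - c⁵ + 3c⁴ - c² - 2c + 3
  leading term c⁶: subtract (-3c²)·g_4 from c⁶ - c⁵ + 3c⁴ - c² - 2c + 3 → 2c⁵ - 2c⁴ - c³ - 2c² - 2c + 3
  leading term c⁵: subtract (c)·g_4 from 2c⁵ - 2c⁴ - c³ - 2c² - 2c + 3 → -3c⁴ + 3c³ + 3c² + 3c + 3
  leading term c⁴: subtract (2)·g_4 from -3c⁴ + 3c³ + 3c² + 3c + 3 → c³ - 3c² - c - 1
  leading term c³: no divisor's leading term divides it; move c³ to the remainder.
  leading term c²: no divisor's leading term divides it; move -3c² to the remainder.
  leading term c: no divisor's leading term divides it; move -c to the remainder.
  leading term 1: no divisor's leading term divides it; move -1 to the remainder.
The remainder -a + c³ - 3c² - c - 1 is nonzero, so it would be added as the next basis element.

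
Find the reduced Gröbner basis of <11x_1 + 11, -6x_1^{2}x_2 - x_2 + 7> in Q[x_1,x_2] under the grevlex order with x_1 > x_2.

G = {x_1 + 1, x_2 - 1}

f_1 = 11x_1 + 11, LT = x_1.
f_2 = -6x_1^{2}x_2 - x_2 + 7, LT = x_1^{2}x_2.

S(f_1,f_2): lcm = x_1^{2}x_2. S = x_1x_2 - \tfrac{1}{6}x_2 + \tfrac{7}{6}.
  reduce S modulo (f_1, f_2):
  remainder -\tfrac{7}{6}x_2 + \tfrac{7}{6} ≠ 0; add g_3 = -\tfrac{7}{6}x_2 + \tfrac{7}{6} to the basis.

The other S-polynomials (S(f_1,g_3), S(f_2,g_3)) all reduce to 0 modulo the current basis, so we have a Gröbner basis.
Inter-reduce: drop elements whose leading term is divisible by another's, tail-reduce, and make monic.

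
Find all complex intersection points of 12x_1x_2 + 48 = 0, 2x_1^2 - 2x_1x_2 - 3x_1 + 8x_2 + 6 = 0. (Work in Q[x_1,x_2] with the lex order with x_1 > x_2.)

{(2, -2), (-1/4 - sqrt(127)*I/4, 1/8 - sqrt(127)*I/8), (-1/4 + sqrt(127)*I/4, 1/8 + sqrt(127)*I/8)}

Compute a lex Gröbner basis by Buchberger's algorithm.
f_1 = 12x_1x_2 + 48, LT = x_1x_2.
f_2 = 2x_1^2 - 2x_1x_2 - 3x_1 + 8x_2 + 6, LT = x_1^2.

S(f_1,f_2): lcm = x_1^2x_2. S = x_1x_2^2 + 3/2x_1x_2 + 4x_1 - 4x_2^2 - 3x_2.
  reduce S modulo (f_1, f_2):
  remainder 4x_1 - 4x_2^2 - 7x_2 - 6 ≠ 0; add h_3 = 4x_1 - 4x_2^2 - 7x_2 - 6 to the basis.

S(f_1,h_3): lcm = x_1x_2. S = x_2^3 + 7/4x_2^2 + 3/2x_2 + 4.
  reduce S modulo (f_1, f_2, h_3):
  remainder x_2^3 + 7/4x_2^2 + 3/2x_2 + 4 ≠ 0; add h_4 = x_2^3 + 7/4x_2^2 + 3/2x_2 + 4 to the basis.

The other S-polynomials (S(f_2,h_3), S(f_1,h_4), S(f_2,h_4), S(h_3,h_4)) all reduce to 0 modulo the current basis, so we have a Gröbner basis.
Inter-reduce: drop elements whose leading term is divisible by another's, tail-reduce, and make monic.
Reduced Gröbner basis: {x_1 - x_2^2 - 7/4x_2 - 3/2, x_2^3 + 7/4x_2^2 + 3/2x_2 + 4}.

The lex basis is triangular: the last element involves only x_2. Solving x_2^3 + 7/4x_2^2 + 3/2x_2 + 4 = 0 gives x_2 ∈ {-2, 1/8 - sqrt(127)*I/8, 1/8 + sqrt(127)*I/8}; substituting each value into the earlier elements determines the remaining variables.
  x_2 = -2: the earlier basis element becomes x_1 - 2 = 0, giving x_1 = 2 — point (2, -2).
  x_2 = 1/8 - sqrt(127)*I/8: the earlier basis element becomes x_1 + 1/4 + sqrt(127)*I/4 = 0, giving x_1 = -1/4 - sqrt(127)*I/4 — point (-1/4 - sqrt(127)*I/4, 1/8 - sqrt(127)*I/8).
  x_2 = 1/8 + sqrt(127)*I/8: the earlier basis element becomes x_1 + 1/4 - sqrt(127)*I/4 = 0, giving x_1 = -1/4 + sqrt(127)*I/4 — point (-1/4 + sqrt(127)*I/4, 1/8 + sqrt(127)*I/8).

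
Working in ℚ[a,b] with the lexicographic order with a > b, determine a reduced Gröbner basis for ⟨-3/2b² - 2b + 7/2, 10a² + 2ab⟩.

f_1 = -3/2b² - 2b + 7/2, LT = b².
f_2 = 10a² + 2ab, LT = a².

The S-polynomials (S(f_1,f_2)) all reduce to 0 modulo the current basis, so we have a Gröbner basis.

G = {a² + ⅕ab, b² + 4/3b - 7/3}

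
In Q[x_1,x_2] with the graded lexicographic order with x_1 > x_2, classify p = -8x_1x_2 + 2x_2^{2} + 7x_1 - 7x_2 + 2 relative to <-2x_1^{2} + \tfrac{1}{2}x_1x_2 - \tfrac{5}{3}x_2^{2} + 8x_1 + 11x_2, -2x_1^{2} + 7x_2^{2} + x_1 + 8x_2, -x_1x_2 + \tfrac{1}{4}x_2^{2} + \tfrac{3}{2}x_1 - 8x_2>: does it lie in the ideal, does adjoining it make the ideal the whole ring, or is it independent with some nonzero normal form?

First compute the reduced Gröbner basis of I by Buchberger's algorithm.
f_1 = -2x_1^{2} + \tfrac{1}{2}x_1x_2 - \tfrac{5}{3}x_2^{2} + 8x_1 + 11x_2, LT = x_1^{2}.
f_2 = -2x_1^{2} + 7x_2^{2} + x_1 + 8x_2, LT = x_1^{2}.
f_3 = -x_1x_2 + \tfrac{1}{4}x_2^{2} + \tfrac{3}{2}x_1 - 8x_2, LT = x_1x_2.

S(f_1,f_2): lcm = x_1^{2}. S = -\tfrac{1}{4}x_1x_2 + \tfrac{13}{3}x_2^{2} - \tfrac{7}{2}x_1 - \tfrac{3}{2}x_2.
  reduce S modulo (f_1, f_2, f_3):
  remainder \tfrac{205}{48}x_2^{2} - \tfrac{31}{8}x_1 + \tfrac{1}{2}x_2 ≠ 0; add h_4 = \tfrac{205}{48}x_2^{2} - \tfrac{31}{8}x_1 + \tfrac{1}{2}x_2 to the basis.

S(f_1,f_3): lcm = x_1^{2}x_2. S = \tfrac{5}{6}x_2^{3} + \tfrac{3}{2}x_1^{2} - 12x_1x_2 - \tfrac{11}{2}x_2^{2}.
  reduce S modulo (f_1, f_2, f_3, h_4):
  remainder -\tfrac{638163}{33620}x_1 + \tfrac{809578}{8405}x_2 ≠ 0; add h_5 = -\tfrac{638163}{33620}x_1 + \tfrac{809578}{8405}x_2 to the basis.

S(f_3,h_4): lcm = x_1x_2^{2}. S = -\tfrac{1}{4}x_2^{3} + \tfrac{186}{205}x_1^{2} - \tfrac{663}{410}x_1x_2 + 8x_2^{2}.
  reduce S modulo (f_1, f_2, f_3, h_4, h_5):
  remainder \tfrac{2392139252}{43607805}x_2 ≠ 0; add h_6 = \tfrac{2392139252}{43607805}x_2 to the basis.

The other S-polynomials (S(f_2,f_3), S(f_1,h_4), S(f_2,h_4), S(f_1,h_5), S(f_2,h_5), S(f_3,h_5), S(h_4,h_5), S(f_1,h_6), S(f_2,h_6), S(f_3,h_6), S(h_4,h_6), S(h_5,h_6)) all reduce to 0 modulo the current basis, so we have a Gröbner basis.
Inter-reduce: drop elements whose leading term is divisible by another's, tail-reduce, and make monic.
Reduced Gröbner basis: {x_1, x_2}.
Label its elements g_1 = x_1, g_2 = x_2.

Reduce p = -8x_1x_2 + 2x_2^{2} + 7x_1 - 7x_2 + 2 modulo G:
  leading term x_1x_2: subtract (-8x_2)·g_1 from -8x_1x_2 + 2x_2^{2} + 7x_1 - 7x_2 + 2 → 2x_2^{2} + 7x_1 - 7x_2 + 2
  leading term x_2^{2}: subtract (2x_2)·g_2 from 2x_2^{2} + 7x_1 - 7x_2 + 2 → 7x_1 - 7x_2 + 2
  leading term x_1: subtract (7)·g_1 from 7x_1 - 7x_2 + 2 → -7x_2 + 2
  leading term x_2: subtract (-7)·g_2 from -7x_2 + 2 → 2
  leading term 1: no divisor's leading term divides it; move 2 to the remainder.
  normal form = 2.
The normal form is nonzero, so p ∉ I. Since p minus its normal form lies in I, I + (p) = I + (r) where r = 2; decide whether this ideal is the whole ring.
Here r = 2 is a nonzero constant, hence a unit: 1 ∈ I + (p), the Gröbner basis of I + (p) is {1}, and the enlarged system has no common solution — adjoining p is inconsistent.

Adjoining -8x_1x_2 + 2x_2^{2} + 7x_1 - 7x_2 + 2 makes the ideal the whole ring: the system is inconsistent.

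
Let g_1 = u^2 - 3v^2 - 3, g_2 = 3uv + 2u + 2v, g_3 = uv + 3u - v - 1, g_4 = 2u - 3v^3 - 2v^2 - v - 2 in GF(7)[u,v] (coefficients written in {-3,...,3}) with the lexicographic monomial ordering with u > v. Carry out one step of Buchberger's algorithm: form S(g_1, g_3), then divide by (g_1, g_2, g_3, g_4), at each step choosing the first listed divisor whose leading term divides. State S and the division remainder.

lcm(LM(g_1), LM(g_3)) = u^2v.
S = (lcm/LT(g_1))·g_1 − (lcm/LT(g_3))·g_3 = -3u^2 + uv + u - 3v^3 - 3v.
Reduce S modulo (g_1, g_2, g_3, g_4) in that order:
  leading term u^2: subtract (-3)·g_1 from -3u^2 + uv + u - 3v^3 - 3v → uv + u - 3v^3 - 2v^2 - 3v - 2
  leading term uv: subtract (-2)·g_2 from uv + u - 3v^3 - 2v^2 - 3v - 2 → -2u - 3v^3 - 2v^2 + v - 2
  leading term u: subtract (-1)·g_4 from -2u - 3v^3 - 2v^2 + v - 2 → v^3 + 3v^2 + 3
  leading term v^3: no divisor's leading term divides it; move v^3 to the remainder.
  leading term v^2: no divisor's leading term divides it; move 3v^2 to the remainder.
  leading term 1: no divisor's leading term divides it; move 3 to the remainder.
The remainder v^3 + 3v^2 + 3 is nonzero, so it would be added as the next basis element.

S(g_1, g_3) = -3u^2 + uv + u - 3v^3 - 3v; remainder on division = v^3 + 3v^2 + 3.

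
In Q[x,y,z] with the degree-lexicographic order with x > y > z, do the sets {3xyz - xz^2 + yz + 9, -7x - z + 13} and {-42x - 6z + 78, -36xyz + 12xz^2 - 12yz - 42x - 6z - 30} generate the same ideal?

Two ideals are equal iff their reduced Gröbner bases coincide (the reduced basis is unique for a fixed ordering).
Buchberger on the first generating set:
f_1 = 3xyz - xz^2 + yz + 9, LT = xyz.
f_2 = -7x - z + 13, LT = x.

S(f_1,f_2): lcm = xyz. S = -1/3xz^2 - 1/7yz^2 + 46/21yz + 3.
  leading term xz^2: subtract (1/21z^2)·f_2 from -1/3xz^2 - 1/7yz^2 + 46/21yz + 3 → -1/7yz^2 + 1/21z^3 + 46/21yz - 13/21z^2 + 3
  leading term yz^2: no divisor's leading term divides it; move -1/7yz^2 to the remainder.
  leading term z^3: no divisor's leading term divides it; move 1/21z^3 to the remainder.
  leading term yz: no divisor's leading term divides it; move 46/21yz to the remainder.
  leading term z^2: no divisor's leading term divides it; move -13/21z^2 to the remainder.
  leading term 1: no divisor's leading term divides it; move 3 to the remainder.
  remainder -1/7yz^2 + 1/21z^3 + 46/21yz - 13/21z^2 + 3 ≠ 0; add g_3 = -1/7yz^2 + 1/21z^3 + 46/21yz - 13/21z^2 + 3 to the basis.

The other S-polynomials (S(f_1,g_3), S(f_2,g_3)) all reduce to 0 modulo the current basis, so we have a Gröbner basis.
Inter-reduce: drop elements whose leading term is divisible by another's, tail-reduce, and make monic.
Reduced Gröbner basis: {yz^2 - 1/3z^3 - 46/3yz + 13/3z^2 - 21, x + 1/7z - 13/7}.

Buchberger on the second generating set:
h_1 = -42x - 6z + 78, LT = x.
h_2 = -36xyz + 12xz^2 - 12yz - 42x - 6z - 30, LT = xyz.

S(h_1,h_2): lcm = xyz. S = 1/3xz^2 + 1/7yz^2 - 46/21yz - 7/6x - 1/6z - 5/6.
  leading term xz^2: subtract (-1/126z^2)·h_1 from 1/3xz^2 + 1/7yz^2 - 46/21yz - 7/6x - 1/6z - 5/6 → 1/7yz^2 - 1/21z^3 - 46/21yz + 13/21z^2 - 7/6x - 1/6z - 5/6
  leading term yz^2: no divisor's leading term divides it; move 1/7yz^2 to the remainder.
  leading term z^3: no divisor's leading term divides it; move -1/21z^3 to the remainder.
  leading term yz: no divisor's leading term divides it; move -46/21yz to the remainder.
  leading term z^2: no divisor's leading term divides it; move 13/21z^2 to the remainder.
  leading term x: subtract (1/36)·h_1 from -7/6x - 1/6z - 5/6 → -3
  leading term 1: no divisor's leading term divides it; move -3 to the remainder.
  remainder 1/7yz^2 - 1/21z^3 - 46/21yz + 13/21z^2 - 3 ≠ 0; add k_3 = 1/7yz^2 - 1/21z^3 - 46/21yz + 13/21z^2 - 3 to the basis.

The other S-polynomials (S(h_1,k_3), S(h_2,k_3)) all reduce to 0 modulo the current basis, so we have a Gröbner basis.
Inter-reduce: drop elements whose leading term is divisible by another's, tail-reduce, and make monic.
Reduced Gröbner basis: {yz^2 - 1/3z^3 - 46/3yz + 13/3z^2 - 21, x + 1/7z - 13/7}.

The two bases agree; hence the ideals are identical.

Yes, the ideals are equal.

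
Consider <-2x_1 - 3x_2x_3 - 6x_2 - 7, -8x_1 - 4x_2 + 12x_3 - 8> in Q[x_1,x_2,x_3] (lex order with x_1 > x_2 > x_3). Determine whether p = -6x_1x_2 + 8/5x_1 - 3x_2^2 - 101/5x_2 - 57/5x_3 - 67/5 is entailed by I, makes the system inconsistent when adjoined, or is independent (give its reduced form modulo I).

-6x_1x_2 + 8/5x_1 - 3x_2^2 - 101/5x_2 - 57/5x_3 - 67/5 lies in I (it reduces to 0).

First compute the reduced Gröbner basis of I by Buchberger's algorithm.
f_1 = -2x_1 - 3x_2x_3 - 6x_2 - 7, LT = x_1.
f_2 = -8x_1 - 4x_2 + 12x_3 - 8, LT = x_1.

S(f_1,f_2): lcm = x_1. S = 3/2x_2x_3 + 5/2x_2 + 3/2x_3 + 5/2.
  leading term x_2x_3: no divisor's leading term divides it; move 3/2x_2x_3 to the remainder.
  leading term x_2: no divisor's leading term divides it; move 5/2x_2 to the remainder.
  leading term x_3: no divisor's leading term divides it; move 3/2x_3 to the remainder.
  leading term 1: no divisor's leading term divides it; move 5/2 to the remainder.
  remainder 3/2x_2x_3 + 5/2x_2 + 3/2x_3 + 5/2 ≠ 0; add h_3 = 3/2x_2x_3 + 5/2x_2 + 3/2x_3 + 5/2 to the basis.

The other S-polynomials (S(f_1,h_3), S(f_2,h_3)) all reduce to 0 modulo the current basis, so we have a Gröbner basis.
Inter-reduce: drop elements whose leading term is divisible by another's, tail-reduce, and make monic.
Reduced Gröbner basis: {x_1 + 1/2x_2 - 3/2x_3 + 1, x_2x_3 + 5/3x_2 + x_3 + 5/3}.
Label its elements g_1 = x_1 + 1/2x_2 - 3/2x_3 + 1, g_2 = x_2x_3 + 5/3x_2 + x_3 + 5/3.

Reduce p = -6x_1x_2 + 8/5x_1 - 3x_2^2 - 101/5x_2 - 57/5x_3 - 67/5 modulo G:
  leading term x_1x_2: subtract (-6x_2)·g_1 from -6x_1x_2 + 8/5x_1 - 3x_2^2 - 101/5x_2 - 57/5x_3 - 67/5 → 8/5x_1 - 9x_2x_3 - 71/5x_2 - 57/5x_3 - 67/5
  leading term x_1: subtract (8/5)·g_1 from 8/5x_1 - 9x_2x_3 - 71/5x_2 - 57/5x_3 - 67/5 → -9x_2x_3 - 15x_2 - 9x_3 - 15
  leading term x_2x_3: subtract (-9)·g_2 from -9x_2x_3 - 15x_2 - 9x_3 - 15 → 0
  normal form = 0.
Since the normal form is 0, p ∈ I.

Ideal membership is decidable via reduction modulo a Gröbner basis.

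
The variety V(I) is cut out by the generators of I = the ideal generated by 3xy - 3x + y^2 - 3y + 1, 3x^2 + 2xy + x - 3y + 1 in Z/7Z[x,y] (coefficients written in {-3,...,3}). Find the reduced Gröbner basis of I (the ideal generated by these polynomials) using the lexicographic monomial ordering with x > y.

G = {x + 2y^3 - 3y^2 + 2y - 2, y^4 + y^3 + 2y + 2}

Buchberger's algorithm terminates because the ascending chain of leading-term ideals stabilizes.

f_1 = 3xy - 3x + y^2 - 3y + 1, LT = xy.
f_2 = 3x^2 + 2xy + x - 3y + 1, LT = x^2.

S(f_1,f_2): lcm = x^2y. S = -x^2 + 2xy^2 + xy - 2x + y^2 + 2y.
  leading term x^2: subtract (2)·f_2 from -x^2 + 2xy^2 + xy - 2x + y^2 + 2y → 2xy^2 - 3xy + 3x + y^2 + y - 2
  leading term xy^2: subtract (3y)·f_1 from 2xy^2 - 3xy + 3x + y^2 + y - 2 → -xy + 3x - 3y^3 + 3y^2 - 2y - 2
  leading term xy: subtract (2)·f_1 from -xy + 3x - 3y^3 + 3y^2 - 2y - 2 → 2x - 3y^3 + y^2 - 3y + 3
  leading term x: no divisor's leading term divides it; move 2x to the remainder.
  leading term y^3: no divisor's leading term divides it; move -3y^3 to the remainder.
  leading term y^2: no divisor's leading term divides it; move y^2 to the remainder.
  leading term y: no divisor's leading term divides it; move -3y to the remainder.
  leading term 1: no divisor's leading term divides it; move 3 to the remainder.
  remainder 2x - 3y^3 + y^2 - 3y + 3 ≠ 0; add g_3 = 2x - 3y^3 + y^2 - 3y + 3 to the basis.

S(f_1,g_3): lcm = xy. S = -x - 2y^4 + 3y^3 + 3y^2 + y - 2.
  leading term x: subtract (3)·g_3 from -x - 2y^4 + 3y^3 + 3y^2 + y - 2 → -2y^4 - 2y^3 + 3y + 3
  leading term y^4: no divisor's leading term divides it; move -2y^4 to the remainder.
  leading term y^3: no divisor's leading term divides it; move -2y^3 to the remainder.
  leading term y: no divisor's leading term divides it; move 3y to the remainder.
  leading term 1: no divisor's leading term divides it; move 3 to the remainder.
  remainder -2y^4 - 2y^3 + 3y + 3 ≠ 0; add g_4 = -2y^4 - 2y^3 + 3y + 3 to the basis.

The other S-polynomials (S(f_2,g_3), S(f_1,g_4), S(f_2,g_4), S(g_3,g_4)) all reduce to 0 modulo the current basis, so we have a Gröbner basis.
Inter-reduce: drop elements whose leading term is divisible by another's, tail-reduce, and make monic.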